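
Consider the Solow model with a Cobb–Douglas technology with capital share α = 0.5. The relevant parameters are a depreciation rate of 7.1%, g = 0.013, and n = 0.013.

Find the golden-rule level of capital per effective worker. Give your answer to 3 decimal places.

k_gold ≈ 26.570

The golden rule sets f'(k) = n + g + δ, i.e. α·k^(α−1) = n + g + δ.
So k^(1−α) = α / (n + g + δ) = 0.5 / 0.097 = 5.1546.
k_gold = 5.1546^(1/0.5) ≈ 26.5699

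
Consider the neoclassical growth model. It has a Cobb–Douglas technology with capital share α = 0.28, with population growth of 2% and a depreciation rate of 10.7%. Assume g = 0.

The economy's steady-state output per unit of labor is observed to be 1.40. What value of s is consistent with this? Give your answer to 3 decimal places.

s ≈ 0.302

Steady state requires s·f(k) = (n + δ)·k, i.e. s·k^α = (n + δ)·k.
Since y* = [s/(n + δ)]^(α/(1−α)), we have s/(n + δ) = (y*)^((1−α)/α) = 1.40^2.5714 = 2.3755.
Therefore s = 2.3755 × (n + δ) = 2.3755 × 0.127 = 0.3017.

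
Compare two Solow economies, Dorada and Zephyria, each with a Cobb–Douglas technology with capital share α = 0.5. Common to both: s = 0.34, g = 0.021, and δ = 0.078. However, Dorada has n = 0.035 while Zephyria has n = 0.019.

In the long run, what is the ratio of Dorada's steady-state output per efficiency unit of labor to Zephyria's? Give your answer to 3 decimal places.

y*_D / y*_Z ≈ 0.881

Steady-state y* = [s/(n + g + δ)]^(α/(1−α)), so the ratio is [ (s_D/(n + g + δ)_D) / (s_Z/(n + g + δ)_Z) ]^1.
s_D/(n + g + δ)_D = 0.34/0.134 = 2.5373; s_Z/(n + g + δ)_Z = 0.34/0.118 = 2.8814.
Ratio = (2.5373/2.8814)^1 = 0.8806^1 ≈ 0.8806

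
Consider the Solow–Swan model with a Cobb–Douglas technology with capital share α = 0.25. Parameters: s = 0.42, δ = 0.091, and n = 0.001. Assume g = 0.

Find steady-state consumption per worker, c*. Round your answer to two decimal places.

c* ≈ 0.96

At the steady state, Δk = 0, so s·k^α = (n + δ)·k.
Dividing both sides by k: k^(1−α) = s / (n + δ).
k^0.75 = 0.42 / (0.001 + 0.091) = 0.42 / 0.092 = 4.5652
k* = 4.5652^(1/0.75) ≈ 7.5732
y* = (k*)^α = 7.5732^0.25 ≈ 1.6589
c* = (1 − s)·y* = (1 − 0.42) × 1.6589 ≈ 0.9622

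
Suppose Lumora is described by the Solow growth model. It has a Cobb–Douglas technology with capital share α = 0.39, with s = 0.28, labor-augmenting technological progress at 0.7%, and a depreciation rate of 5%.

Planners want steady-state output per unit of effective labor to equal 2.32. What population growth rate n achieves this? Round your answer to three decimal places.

At the steady state, Δk = 0, so s·k^α = (n + g + δ)·k.
Since y* = [s/(n + g + δ)]^(α/(1−α)), we have s/(n + g + δ) = (y*)^((1−α)/α) = 2.32^1.5641 = 3.7296.
Therefore n + g + δ = s / 3.7296 = 0.28 / 3.7296 = 0.0751, so n = 0.0751 − 0.057 = 0.0181.

n ≈ 0.018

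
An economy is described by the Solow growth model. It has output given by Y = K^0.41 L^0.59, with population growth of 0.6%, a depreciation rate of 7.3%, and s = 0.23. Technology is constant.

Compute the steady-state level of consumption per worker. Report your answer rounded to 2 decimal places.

c* = 1.62

In steady state, investment equals break-even investment: s·k^α = (n + δ)·k.
Rearranging, k^(1−α) = s / (n + δ).
k^0.59 = 0.23 / (0.006 + 0.073) = 0.23 / 0.079 = 2.9114
k* = 2.9114^(1/0.59) ≈ 6.1181
y* = (k*)^α = 6.1181^0.41 ≈ 2.1014
c* = (1 − s)·y* = (1 − 0.23) × 2.1014 ≈ 1.6181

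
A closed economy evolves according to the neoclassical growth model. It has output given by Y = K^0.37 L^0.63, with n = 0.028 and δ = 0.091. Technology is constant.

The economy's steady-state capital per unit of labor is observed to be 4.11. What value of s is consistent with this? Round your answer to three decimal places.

At the steady state, Δk = 0, so s·k^α = (n + δ)·k.
So s / (n + δ) = (k*)^(1−α) = 4.11^0.63 = 2.4362.
Therefore s = 2.4362 × (n + δ) = 2.4362 × 0.119 = 0.2899.

s ≈ 0.290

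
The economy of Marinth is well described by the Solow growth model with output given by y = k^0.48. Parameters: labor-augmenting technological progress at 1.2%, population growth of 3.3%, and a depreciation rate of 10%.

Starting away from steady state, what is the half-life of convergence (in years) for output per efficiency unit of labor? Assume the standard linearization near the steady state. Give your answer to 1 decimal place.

Near the steady state the convergence rate is λ = (1 − α)(n + g + δ).
λ = (1 − 0.48) × 0.145 = 0.52 × 0.145 = 0.0754
Half-life = ln 2 / λ = 0.6931 / 0.0754 ≈ 9.19 years

half-life ≈ 9.2 years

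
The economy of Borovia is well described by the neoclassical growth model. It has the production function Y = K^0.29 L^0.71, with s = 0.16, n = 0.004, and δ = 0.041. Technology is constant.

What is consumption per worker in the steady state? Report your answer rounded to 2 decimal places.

c* = 1.41

At the steady state, Δk = 0, so s·k^α = (n + δ)·k.
Dividing both sides by k: k^(1−α) = s / (n + δ).
k^0.71 = 0.16 / (0.004 + 0.041) = 0.16 / 0.045 = 3.5556
k* = 3.5556^(1/0.71) ≈ 5.9694
y* = (k*)^α = 5.9694^0.29 ≈ 1.6789
c* = (1 − s)·y* = (1 − 0.16) × 1.6789 ≈ 1.4103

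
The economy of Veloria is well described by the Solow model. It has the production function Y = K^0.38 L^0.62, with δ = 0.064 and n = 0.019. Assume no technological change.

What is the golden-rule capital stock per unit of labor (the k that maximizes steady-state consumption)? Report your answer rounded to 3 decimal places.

The golden rule sets f'(k) = n + δ, i.e. α·k^(α−1) = n + δ.
So k^(1−α) = α / (n + δ) = 0.38 / 0.083 = 4.5783.
k_gold = 4.5783^(1/0.62) ≈ 11.6319

k_gold ≈ 11.632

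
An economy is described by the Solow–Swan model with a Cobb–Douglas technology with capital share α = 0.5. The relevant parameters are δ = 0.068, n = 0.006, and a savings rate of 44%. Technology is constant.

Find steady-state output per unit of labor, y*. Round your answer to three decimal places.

y* = 5.946

Steady state requires s·f(k) = (n + δ)·k, i.e. s·k^α = (n + δ)·k.
Dividing both sides by k: k^(1−α) = s / (n + δ).
k^0.5 = 0.44 / (0.006 + 0.068) = 0.44 / 0.074 = 5.9459
k* = 5.9459^(1/0.5) ≈ 35.3537
y* = (k*)^α = 35.3537^0.5 ≈ 5.9459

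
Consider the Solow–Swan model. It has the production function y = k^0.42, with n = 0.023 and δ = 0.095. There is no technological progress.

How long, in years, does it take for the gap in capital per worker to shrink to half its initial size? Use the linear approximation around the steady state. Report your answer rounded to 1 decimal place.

t_½ ≈ 10.1 years

Near the steady state the convergence rate is λ = (1 − α)(n + δ).
λ = (1 − 0.42) × 0.118 = 0.58 × 0.118 = 0.06844
Half-life = ln 2 / λ = 0.6931 / 0.06844 ≈ 10.13 years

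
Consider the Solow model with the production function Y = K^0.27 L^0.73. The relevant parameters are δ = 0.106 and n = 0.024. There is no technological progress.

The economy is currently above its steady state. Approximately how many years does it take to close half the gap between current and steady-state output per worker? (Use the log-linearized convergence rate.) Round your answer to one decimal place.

Near the steady state the convergence rate is λ = (1 − α)(n + δ).
λ = (1 − 0.27) × 0.130 = 0.73 × 0.130 = 0.0949
Half-life = ln 2 / λ = 0.6931 / 0.0949 ≈ 7.30 years

half-life ≈ 7.3 years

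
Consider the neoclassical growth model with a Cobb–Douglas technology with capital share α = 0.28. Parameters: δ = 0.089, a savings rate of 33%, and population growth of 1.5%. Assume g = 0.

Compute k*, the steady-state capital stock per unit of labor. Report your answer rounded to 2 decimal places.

Steady state requires s·f(k) = (n + δ)·k, i.e. s·k^α = (n + δ)·k.
Rearranging, k^(1−α) = s / (n + δ).
k^0.72 = 0.33 / (0.015 + 0.089) = 0.33 / 0.104 = 3.1731
k* = 3.1731^(1/0.72) ≈ 4.9717

k* = 4.97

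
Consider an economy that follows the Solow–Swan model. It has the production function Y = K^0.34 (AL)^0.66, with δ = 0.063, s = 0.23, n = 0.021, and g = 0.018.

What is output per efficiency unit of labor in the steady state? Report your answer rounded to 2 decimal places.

At the steady state, Δk = 0, so s·k^α = (n + g + δ)·k.
Dividing both sides by k: k^(1−α) = s / (n + g + δ).
k^0.66 = 0.23 / (0.021 + 0.018 + 0.063) = 0.23 / 0.102 = 2.2549
k* = 2.2549^(1/0.66) ≈ 3.4280
y* = (k*)^α = 3.4280^0.34 ≈ 1.5202

y* = 1.52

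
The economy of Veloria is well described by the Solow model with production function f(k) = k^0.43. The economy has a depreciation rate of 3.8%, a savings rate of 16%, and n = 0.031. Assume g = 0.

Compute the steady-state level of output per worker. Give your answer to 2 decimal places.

y* ≈ 1.89

In steady state, investment equals break-even investment: s·k^α = (n + δ)·k.
Rearranging, k^(1−α) = s / (n + δ).
k^0.57 = 0.16 / (0.031 + 0.038) = 0.16 / 0.069 = 2.3188
k* = 2.3188^(1/0.57) ≈ 4.3733
y* = (k*)^α = 4.3733^0.43 ≈ 1.8860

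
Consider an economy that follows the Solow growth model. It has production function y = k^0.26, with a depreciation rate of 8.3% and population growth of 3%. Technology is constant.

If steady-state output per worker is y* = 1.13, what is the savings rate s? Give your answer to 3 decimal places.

Steady state requires s·f(k) = (n + δ)·k, i.e. s·k^α = (n + δ)·k.
Since y* = [s/(n + δ)]^(α/(1−α)), we have s/(n + δ) = (y*)^((1−α)/α) = 1.13^2.8462 = 1.4160.
Therefore s = 1.4160 × (n + δ) = 1.4160 × 0.113 = 0.1600.

s ≈ 0.160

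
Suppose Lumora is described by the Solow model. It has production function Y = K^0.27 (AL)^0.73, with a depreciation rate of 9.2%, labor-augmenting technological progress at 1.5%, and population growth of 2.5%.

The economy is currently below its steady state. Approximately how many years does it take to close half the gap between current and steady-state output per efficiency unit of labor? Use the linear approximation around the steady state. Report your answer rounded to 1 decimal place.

t_½ ≈ 7.2 years

Near the steady state the convergence rate is λ = (1 − α)(n + g + δ).
λ = (1 − 0.27) × 0.132 = 0.73 × 0.132 = 0.09636
Half-life = ln 2 / λ = 0.6931 / 0.09636 ≈ 7.19 years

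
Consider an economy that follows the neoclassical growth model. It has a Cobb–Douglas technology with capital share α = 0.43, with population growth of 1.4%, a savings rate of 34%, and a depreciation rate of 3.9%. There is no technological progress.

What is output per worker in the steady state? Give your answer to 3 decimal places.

Steady state requires s·f(k) = (n + δ)·k, i.e. s·k^α = (n + δ)·k.
Rearranging, k^(1−α) = s / (n + δ).
k^0.57 = 0.34 / (0.014 + 0.039) = 0.34 / 0.053 = 6.4151
k* = 6.4151^(1/0.57) ≈ 26.0703
y* = (k*)^α = 26.0703^0.43 ≈ 4.0639

y* ≈ 4.064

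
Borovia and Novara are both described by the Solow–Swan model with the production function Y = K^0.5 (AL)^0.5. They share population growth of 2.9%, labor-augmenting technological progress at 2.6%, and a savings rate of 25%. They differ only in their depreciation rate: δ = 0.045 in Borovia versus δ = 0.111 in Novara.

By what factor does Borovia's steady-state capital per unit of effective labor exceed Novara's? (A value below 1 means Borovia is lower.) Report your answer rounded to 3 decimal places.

Steady-state k* = [s/(n + g + δ)]^(1/(1−α)), so the ratio is [ (s_B/(n + g + δ)_B) / (s_N/(n + g + δ)_N) ]^2.
s_B/(n + g + δ)_B = 0.25/0.100 = 2.5000; s_N/(n + g + δ)_N = 0.25/0.166 = 1.5060.
Ratio = (2.5000/1.5060)^2 = 1.6600^2 ≈ 2.7556

ratio ≈ 2.756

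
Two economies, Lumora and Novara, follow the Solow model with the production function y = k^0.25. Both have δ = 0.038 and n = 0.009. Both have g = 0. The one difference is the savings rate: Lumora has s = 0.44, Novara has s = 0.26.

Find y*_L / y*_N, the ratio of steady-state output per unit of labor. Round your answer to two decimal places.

Steady-state y* = [s/(n + δ)]^(α/(1−α)), so the ratio is [ (s_L/(n + δ)_L) / (s_N/(n + δ)_N) ]^0.3333.
s_L/(n + δ)_L = 0.44/0.047 = 9.3617; s_N/(n + δ)_N = 0.26/0.047 = 5.5319.
Ratio = (9.3617/5.5319)^0.3333 = 1.6923^0.3333 ≈ 1.1917

ratio ≈ 1.19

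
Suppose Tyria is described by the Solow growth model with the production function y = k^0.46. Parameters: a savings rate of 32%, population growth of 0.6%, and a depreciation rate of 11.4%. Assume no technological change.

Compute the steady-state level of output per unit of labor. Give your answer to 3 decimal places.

Steady state requires s·f(k) = (n + δ)·k, i.e. s·k^α = (n + δ)·k.
Rearranging, k^(1−α) = s / (n + δ).
k^0.54 = 0.32 / (0.006 + 0.114) = 0.32 / 0.120 = 2.6667
k* = 2.6667^(1/0.54) ≈ 6.1495
y* = (k*)^α = 6.1495^0.46 ≈ 2.3060

y* = 2.306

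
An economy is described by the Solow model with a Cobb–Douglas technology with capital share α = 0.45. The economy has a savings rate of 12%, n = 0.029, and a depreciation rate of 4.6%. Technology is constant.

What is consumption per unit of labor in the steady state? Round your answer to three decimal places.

In steady state, investment equals break-even investment: s·k^α = (n + δ)·k.
Dividing both sides by k: k^(1−α) = s / (n + δ).
k^0.55 = 0.12 / (0.029 + 0.046) = 0.12 / 0.075 = 1.6000
k* = 1.6000^(1/0.55) ≈ 2.3503
y* = (k*)^α = 2.3503^0.45 ≈ 1.4689
c* = (1 − s)·y* = (1 − 0.12) × 1.4689 ≈ 1.2926

c* = 1.293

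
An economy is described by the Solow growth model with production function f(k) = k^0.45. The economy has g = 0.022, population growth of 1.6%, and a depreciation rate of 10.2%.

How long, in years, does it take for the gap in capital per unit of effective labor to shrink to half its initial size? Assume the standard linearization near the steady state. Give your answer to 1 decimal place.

t_½ ≈ 9.0 years

Near the steady state the convergence rate is λ = (1 − α)(n + g + δ).
λ = (1 − 0.45) × 0.140 = 0.55 × 0.140 = 0.0770
Half-life = ln 2 / λ = 0.6931 / 0.0770 ≈ 9.00 years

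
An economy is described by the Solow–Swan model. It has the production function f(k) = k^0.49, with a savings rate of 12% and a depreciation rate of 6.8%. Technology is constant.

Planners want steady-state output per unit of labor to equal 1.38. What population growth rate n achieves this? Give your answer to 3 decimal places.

At the steady state, Δk = 0, so s·k^α = (n + δ)·k.
Since y* = [s/(n + δ)]^(α/(1−α)), we have s/(n + δ) = (y*)^((1−α)/α) = 1.38^1.0408 = 1.3983.
Therefore n + δ = s / 1.3983 = 0.12 / 1.3983 = 0.0858, so n = 0.0858 − 0.068 = 0.0178.

n ≈ 0.018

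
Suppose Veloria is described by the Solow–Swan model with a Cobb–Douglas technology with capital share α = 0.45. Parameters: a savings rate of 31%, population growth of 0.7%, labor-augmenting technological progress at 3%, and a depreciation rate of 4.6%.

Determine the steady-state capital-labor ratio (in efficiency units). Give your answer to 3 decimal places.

k* = 10.978

At the steady state, Δk = 0, so s·k^α = (n + g + δ)·k.
Rearranging, k^(1−α) = s / (n + g + δ).
k^0.55 = 0.31 / (0.007 + 0.030 + 0.046) = 0.31 / 0.083 = 3.7349
k* = 3.7349^(1/0.55) ≈ 10.9776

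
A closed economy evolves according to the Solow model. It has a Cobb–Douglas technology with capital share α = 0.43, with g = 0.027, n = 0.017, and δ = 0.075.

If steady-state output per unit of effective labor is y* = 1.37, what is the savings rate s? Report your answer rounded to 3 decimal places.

At the steady state, Δk = 0, so s·k^α = (n + g + δ)·k.
Since y* = [s/(n + g + δ)]^(α/(1−α)), we have s/(n + g + δ) = (y*)^((1−α)/α) = 1.37^1.3256 = 1.5179.
Therefore s = 1.5179 × (n + g + δ) = 1.5179 × 0.119 = 0.1806.

s ≈ 0.181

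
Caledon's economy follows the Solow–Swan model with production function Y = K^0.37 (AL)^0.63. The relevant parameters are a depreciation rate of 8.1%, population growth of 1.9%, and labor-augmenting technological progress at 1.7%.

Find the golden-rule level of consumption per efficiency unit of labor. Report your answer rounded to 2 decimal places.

At the golden rule, f'(k) = n + g + δ, so α·k^(α−1) = n + g + δ and k_gold = (α/(n + g + δ))^(1/(1−α)).
k_gold = (0.37/0.117)^(1/0.63) = 3.1624^1.5873 ≈ 6.2184
c_gold = f(k_gold) − (n + g + δ)·k_gold = 1.9664 − 0.117×6.2184 ≈ 1.2388

c_gold ≈ 1.24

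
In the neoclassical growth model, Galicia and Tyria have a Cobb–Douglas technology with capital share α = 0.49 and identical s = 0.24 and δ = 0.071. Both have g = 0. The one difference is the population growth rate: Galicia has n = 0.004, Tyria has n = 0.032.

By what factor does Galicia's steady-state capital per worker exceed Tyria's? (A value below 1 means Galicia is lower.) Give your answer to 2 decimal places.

k*_G / k*_T ≈ 1.86

Steady-state k* = [s/(n + δ)]^(1/(1−α)), so the ratio is [ (s_G/(n + δ)_G) / (s_T/(n + δ)_T) ]^1.9608.
s_G/(n + δ)_G = 0.24/0.075 = 3.2000; s_T/(n + δ)_T = 0.24/0.103 = 2.3301.
Ratio = (3.2000/2.3301)^1.9608 = 1.3733^1.9608 ≈ 1.8626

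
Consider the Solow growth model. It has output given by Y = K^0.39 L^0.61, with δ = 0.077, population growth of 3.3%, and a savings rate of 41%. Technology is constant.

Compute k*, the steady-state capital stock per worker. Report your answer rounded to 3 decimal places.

k* = 8.644

Steady state requires s·f(k) = (n + δ)·k, i.e. s·k^α = (n + δ)·k.
Dividing both sides by k: k^(1−α) = s / (n + δ).
k^0.61 = 0.41 / (0.033 + 0.077) = 0.41 / 0.110 = 3.7273
k* = 3.7273^(1/0.61) ≈ 8.6439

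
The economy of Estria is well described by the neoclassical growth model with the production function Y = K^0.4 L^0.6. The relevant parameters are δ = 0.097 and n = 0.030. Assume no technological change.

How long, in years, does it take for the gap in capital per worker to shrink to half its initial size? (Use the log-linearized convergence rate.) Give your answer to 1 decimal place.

t_½ ≈ 9.1 years

Near the steady state the convergence rate is λ = (1 − α)(n + δ).
λ = (1 − 0.4) × 0.127 = 0.6 × 0.127 = 0.0762
Half-life = ln 2 / λ = 0.6931 / 0.0762 ≈ 9.10 years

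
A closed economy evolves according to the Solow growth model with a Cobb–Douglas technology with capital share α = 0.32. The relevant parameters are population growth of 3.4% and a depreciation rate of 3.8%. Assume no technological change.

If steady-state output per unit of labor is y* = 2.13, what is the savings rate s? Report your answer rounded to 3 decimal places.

At the steady state, Δk = 0, so s·k^α = (n + δ)·k.
Since y* = [s/(n + δ)]^(α/(1−α)), we have s/(n + δ) = (y*)^((1−α)/α) = 2.13^2.125 = 4.9866.
Therefore s = 4.9866 × (n + δ) = 4.9866 × 0.072 = 0.3590.

s ≈ 0.359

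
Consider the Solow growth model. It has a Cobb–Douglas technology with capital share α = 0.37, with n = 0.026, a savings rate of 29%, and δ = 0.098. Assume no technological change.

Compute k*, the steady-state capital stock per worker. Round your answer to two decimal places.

k* ≈ 3.85

Steady state requires s·f(k) = (n + δ)·k, i.e. s·k^α = (n + δ)·k.
Dividing both sides by k: k^(1−α) = s / (n + δ).
k^0.63 = 0.29 / (0.026 + 0.098) = 0.29 / 0.124 = 2.3387
k* = 2.3387^(1/0.63) ≈ 3.8519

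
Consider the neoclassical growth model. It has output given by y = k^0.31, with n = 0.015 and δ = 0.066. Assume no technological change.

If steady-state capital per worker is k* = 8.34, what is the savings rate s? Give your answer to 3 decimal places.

At the steady state, Δk = 0, so s·k^α = (n + δ)·k.
So s / (n + δ) = (k*)^(1−α) = 8.34^0.69 = 4.3212.
Therefore s = 4.3212 × (n + δ) = 4.3212 × 0.081 = 0.3500.

s ≈ 0.350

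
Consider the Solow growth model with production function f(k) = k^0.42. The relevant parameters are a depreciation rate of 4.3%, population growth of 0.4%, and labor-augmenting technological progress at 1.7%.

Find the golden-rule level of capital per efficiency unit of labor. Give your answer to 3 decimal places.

k_gold ≈ 25.630

The golden rule sets f'(k) = n + g + δ, i.e. α·k^(α−1) = n + g + δ.
So k^(1−α) = α / (n + g + δ) = 0.42 / 0.064 = 6.5625.
k_gold = 6.5625^(1/0.58) ≈ 25.6295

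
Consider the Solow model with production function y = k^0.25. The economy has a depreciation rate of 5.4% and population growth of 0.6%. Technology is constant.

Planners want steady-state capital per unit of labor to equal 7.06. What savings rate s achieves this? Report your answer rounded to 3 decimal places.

At the steady state, Δk = 0, so s·k^α = (n + δ)·k.
So s / (n + δ) = (k*)^(1−α) = 7.06^0.75 = 4.3312.
Therefore s = 4.3312 × (n + δ) = 4.3312 × 0.060 = 0.2599.

s ≈ 0.260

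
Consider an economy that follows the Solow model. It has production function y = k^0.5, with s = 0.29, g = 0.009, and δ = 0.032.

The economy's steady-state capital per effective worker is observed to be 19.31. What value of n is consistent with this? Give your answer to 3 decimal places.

At the steady state, Δk = 0, so s·k^α = (n + g + δ)·k.
So s / (n + g + δ) = (k*)^(1−α) = 19.31^0.5 = 4.3943.
Therefore n + g + δ = s / 4.3943 = 0.29 / 4.3943 = 0.0660, so n = 0.0660 − 0.041 = 0.0250.

n ≈ 0.025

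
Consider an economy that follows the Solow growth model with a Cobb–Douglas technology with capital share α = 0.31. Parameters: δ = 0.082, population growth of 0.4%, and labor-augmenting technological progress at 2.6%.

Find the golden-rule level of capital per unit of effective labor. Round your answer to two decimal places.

k_gold ≈ 4.37

The golden rule sets f'(k) = n + g + δ, i.e. α·k^(α−1) = n + g + δ.
So k^(1−α) = α / (n + g + δ) = 0.31 / 0.112 = 2.7679.
k_gold = 2.7679^(1/0.69) ≈ 4.3732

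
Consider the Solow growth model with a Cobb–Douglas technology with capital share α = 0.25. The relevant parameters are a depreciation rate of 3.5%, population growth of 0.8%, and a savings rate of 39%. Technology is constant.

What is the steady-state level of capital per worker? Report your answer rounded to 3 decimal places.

Steady state requires s·f(k) = (n + δ)·k, i.e. s·k^α = (n + δ)·k.
Rearranging, k^(1−α) = s / (n + δ).
k^0.75 = 0.39 / (0.008 + 0.035) = 0.39 / 0.043 = 9.0698
k* = 9.0698^(1/0.75) ≈ 18.9146

k* ≈ 18.915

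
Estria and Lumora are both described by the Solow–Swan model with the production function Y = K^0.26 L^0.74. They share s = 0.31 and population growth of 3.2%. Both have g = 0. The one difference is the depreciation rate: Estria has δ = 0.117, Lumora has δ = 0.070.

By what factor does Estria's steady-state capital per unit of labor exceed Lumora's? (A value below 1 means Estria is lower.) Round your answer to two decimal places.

ratio ≈ 0.60

Steady-state k* = [s/(n + δ)]^(1/(1−α)), so the ratio is [ (s_E/(n + δ)_E) / (s_L/(n + δ)_L) ]^1.3514.
s_E/(n + δ)_E = 0.31/0.149 = 2.0805; s_L/(n + δ)_L = 0.31/0.102 = 3.0392.
Ratio = (2.0805/3.0392)^1.3514 = 0.6846^1.3514 ≈ 0.5993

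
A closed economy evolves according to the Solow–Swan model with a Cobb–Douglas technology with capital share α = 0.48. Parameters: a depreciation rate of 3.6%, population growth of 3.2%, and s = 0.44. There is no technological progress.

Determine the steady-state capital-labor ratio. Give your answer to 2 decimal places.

k* ≈ 36.27

Steady state requires s·f(k) = (n + δ)·k, i.e. s·k^α = (n + δ)·k.
Rearranging, k^(1−α) = s / (n + δ).
k^0.52 = 0.44 / (0.032 + 0.036) = 0.44 / 0.068 = 6.4706
k* = 6.4706^(1/0.52) ≈ 36.2668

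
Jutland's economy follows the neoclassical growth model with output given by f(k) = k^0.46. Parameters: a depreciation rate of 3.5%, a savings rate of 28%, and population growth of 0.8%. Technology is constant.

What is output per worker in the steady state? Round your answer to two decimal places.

At the steady state, Δk = 0, so s·k^α = (n + δ)·k.
Rearranging, k^(1−α) = s / (n + δ).
k^0.54 = 0.28 / (0.008 + 0.035) = 0.28 / 0.043 = 6.5116
k* = 6.5116^(1/0.54) ≈ 32.1240
y* = (k*)^α = 32.1240^0.46 ≈ 4.9333

y* = 4.93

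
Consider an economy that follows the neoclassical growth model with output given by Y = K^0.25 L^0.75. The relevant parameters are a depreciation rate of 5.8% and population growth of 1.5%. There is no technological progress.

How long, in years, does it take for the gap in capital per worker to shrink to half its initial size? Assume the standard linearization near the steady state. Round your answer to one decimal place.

Near the steady state the convergence rate is λ = (1 − α)(n + δ).
λ = (1 − 0.25) × 0.073 = 0.75 × 0.073 = 0.05475
Half-life = ln 2 / λ = 0.6931 / 0.05475 ≈ 12.66 years

t_½ ≈ 12.7 years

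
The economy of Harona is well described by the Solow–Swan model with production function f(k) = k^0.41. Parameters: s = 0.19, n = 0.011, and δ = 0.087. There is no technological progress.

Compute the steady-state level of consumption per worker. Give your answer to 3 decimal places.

c* ≈ 1.283

At the steady state, Δk = 0, so s·k^α = (n + δ)·k.
Dividing both sides by k: k^(1−α) = s / (n + δ).
k^0.59 = 0.19 / (0.011 + 0.087) = 0.19 / 0.098 = 1.9388
k* = 1.9388^(1/0.59) ≈ 3.0715
y* = (k*)^α = 3.0715^0.41 ≈ 1.5842
c* = (1 − s)·y* = (1 − 0.19) × 1.5842 ≈ 1.2832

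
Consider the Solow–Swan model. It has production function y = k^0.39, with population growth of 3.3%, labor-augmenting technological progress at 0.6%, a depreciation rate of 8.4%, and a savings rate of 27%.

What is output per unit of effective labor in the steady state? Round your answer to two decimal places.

y* = 1.65

At the steady state, Δk = 0, so s·k^α = (n + g + δ)·k.
Rearranging, k^(1−α) = s / (n + g + δ).
k^0.61 = 0.27 / (0.033 + 0.006 + 0.084) = 0.27 / 0.123 = 2.1951
k* = 2.1951^(1/0.61) ≈ 3.6288
y* = (k*)^α = 3.6288^0.39 ≈ 1.6531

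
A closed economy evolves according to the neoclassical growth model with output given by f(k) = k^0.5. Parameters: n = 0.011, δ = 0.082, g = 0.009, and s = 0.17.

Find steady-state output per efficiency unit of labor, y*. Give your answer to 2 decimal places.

y* = 1.67

Steady state requires s·f(k) = (n + g + δ)·k, i.e. s·k^α = (n + g + δ)·k.
Rearranging, k^(1−α) = s / (n + g + δ).
k^0.5 = 0.17 / (0.011 + 0.009 + 0.082) = 0.17 / 0.102 = 1.6667
k* = 1.6667^(1/0.5) ≈ 2.7779
y* = (k*)^α = 2.7779^0.5 ≈ 1.6667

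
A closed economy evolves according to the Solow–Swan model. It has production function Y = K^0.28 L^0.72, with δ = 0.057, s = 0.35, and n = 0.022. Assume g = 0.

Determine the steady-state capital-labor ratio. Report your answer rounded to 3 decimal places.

k* = 7.904

At the steady state, Δk = 0, so s·k^α = (n + δ)·k.
Rearranging, k^(1−α) = s / (n + δ).
k^0.72 = 0.35 / (0.022 + 0.057) = 0.35 / 0.079 = 4.4304
k* = 4.4304^(1/0.72) ≈ 7.9038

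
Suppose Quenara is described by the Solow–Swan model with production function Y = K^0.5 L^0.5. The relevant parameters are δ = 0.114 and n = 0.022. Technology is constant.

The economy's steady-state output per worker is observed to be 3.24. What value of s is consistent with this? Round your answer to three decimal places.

In steady state, investment equals break-even investment: s·k^α = (n + δ)·k.
Since y* = [s/(n + δ)]^(α/(1−α)), we have s/(n + δ) = (y*)^((1−α)/α) = 3.24^1 = 3.2400.
Therefore s = 3.2400 × (n + δ) = 3.2400 × 0.136 = 0.4406.

s ≈ 0.441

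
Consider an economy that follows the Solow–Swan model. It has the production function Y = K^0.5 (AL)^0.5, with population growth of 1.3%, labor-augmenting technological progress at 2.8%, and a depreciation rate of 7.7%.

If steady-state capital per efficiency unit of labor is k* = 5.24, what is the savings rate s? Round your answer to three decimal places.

In steady state, investment equals break-even investment: s·k^α = (n + g + δ)·k.
So s / (n + g + δ) = (k*)^(1−α) = 5.24^0.5 = 2.2891.
Therefore s = 2.2891 × (n + g + δ) = 2.2891 × 0.118 = 0.2701.

s ≈ 0.270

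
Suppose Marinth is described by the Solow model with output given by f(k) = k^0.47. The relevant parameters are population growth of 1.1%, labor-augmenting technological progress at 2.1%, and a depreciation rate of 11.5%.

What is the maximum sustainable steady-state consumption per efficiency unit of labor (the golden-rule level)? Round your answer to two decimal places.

At the golden rule, f'(k) = n + g + δ, so α·k^(α−1) = n + g + δ and k_gold = (α/(n + g + δ))^(1/(1−α)).
k_gold = (0.47/0.147)^(1/0.53) = 3.1973^1.8868 ≈ 8.9624
c_gold = f(k_gold) − (n + g + δ)·k_gold = 2.8031 − 0.147×8.9624 ≈ 1.4856

c_gold ≈ 1.49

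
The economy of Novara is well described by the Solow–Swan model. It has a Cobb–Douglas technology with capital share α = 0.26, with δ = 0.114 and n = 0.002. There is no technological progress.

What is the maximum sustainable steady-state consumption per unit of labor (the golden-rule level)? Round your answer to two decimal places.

At the golden rule, f'(k) = n + δ, so α·k^(α−1) = n + δ and k_gold = (α/(n + δ))^(1/(1−α)).
k_gold = (0.26/0.116)^(1/0.74) = 2.2414^1.3514 ≈ 2.9764
c_gold = f(k_gold) − (n + δ)·k_gold = 1.3279 − 0.116×2.9764 ≈ 0.9826

c_gold ≈ 0.98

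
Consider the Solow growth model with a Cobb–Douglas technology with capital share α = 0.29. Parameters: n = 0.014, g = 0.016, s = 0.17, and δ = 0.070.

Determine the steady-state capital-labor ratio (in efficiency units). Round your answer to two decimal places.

k* = 2.11

Steady state requires s·f(k) = (n + g + δ)·k, i.e. s·k^α = (n + g + δ)·k.
Rearranging, k^(1−α) = s / (n + g + δ).
k^0.71 = 0.17 / (0.014 + 0.016 + 0.070) = 0.17 / 0.100 = 1.7000
k* = 1.7000^(1/0.71) ≈ 2.1114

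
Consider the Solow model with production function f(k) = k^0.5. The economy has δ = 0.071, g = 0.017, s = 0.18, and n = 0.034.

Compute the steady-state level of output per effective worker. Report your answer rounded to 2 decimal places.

y* = 1.48

In steady state, investment equals break-even investment: s·k^α = (n + g + δ)·k.
Rearranging, k^(1−α) = s / (n + g + δ).
k^0.5 = 0.18 / (0.034 + 0.017 + 0.071) = 0.18 / 0.122 = 1.4754
k* = 1.4754^(1/0.5) ≈ 2.1768
y* = (k*)^α = 2.1768^0.5 ≈ 1.4754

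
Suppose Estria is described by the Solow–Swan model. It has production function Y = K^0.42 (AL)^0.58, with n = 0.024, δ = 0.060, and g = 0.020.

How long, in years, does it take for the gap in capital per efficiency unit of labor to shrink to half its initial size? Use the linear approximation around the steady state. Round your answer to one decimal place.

Near the steady state the convergence rate is λ = (1 − α)(n + g + δ).
λ = (1 − 0.42) × 0.104 = 0.58 × 0.104 = 0.06032
Half-life = ln 2 / λ = 0.6931 / 0.06032 ≈ 11.49 years

half-life ≈ 11.5 years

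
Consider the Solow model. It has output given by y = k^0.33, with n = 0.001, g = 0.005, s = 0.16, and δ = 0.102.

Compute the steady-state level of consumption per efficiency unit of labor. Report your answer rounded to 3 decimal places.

In steady state, investment equals break-even investment: s·k^α = (n + g + δ)·k.
Dividing both sides by k: k^(1−α) = s / (n + g + δ).
k^0.67 = 0.16 / (0.001 + 0.005 + 0.102) = 0.16 / 0.108 = 1.4815
k* = 1.4815^(1/0.67) ≈ 1.7980
y* = (k*)^α = 1.7980^0.33 ≈ 1.2136
c* = (1 − s)·y* = (1 − 0.16) × 1.2136 ≈ 1.0194

c* ≈ 1.019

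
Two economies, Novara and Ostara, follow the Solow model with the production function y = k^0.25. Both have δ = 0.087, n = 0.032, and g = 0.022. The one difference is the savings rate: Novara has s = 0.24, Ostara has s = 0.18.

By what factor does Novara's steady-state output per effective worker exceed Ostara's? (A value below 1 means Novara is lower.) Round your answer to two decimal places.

y*_N / y*_O ≈ 1.10

Steady-state y* = [s/(n + g + δ)]^(α/(1−α)), so the ratio is [ (s_N/(n + g + δ)_N) / (s_O/(n + g + δ)_O) ]^0.3333.
s_N/(n + g + δ)_N = 0.24/0.141 = 1.7021; s_O/(n + g + δ)_O = 0.18/0.141 = 1.2766.
Ratio = (1.7021/1.2766)^0.3333 = 1.3333^0.3333 ≈ 1.1006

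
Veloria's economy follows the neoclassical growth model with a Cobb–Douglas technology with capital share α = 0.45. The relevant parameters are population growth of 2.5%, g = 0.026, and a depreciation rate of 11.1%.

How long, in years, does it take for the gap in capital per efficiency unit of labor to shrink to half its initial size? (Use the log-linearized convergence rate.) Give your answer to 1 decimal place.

t_½ ≈ 7.8 years

Near the steady state the convergence rate is λ = (1 − α)(n + g + δ).
λ = (1 − 0.45) × 0.162 = 0.55 × 0.162 = 0.0891
Half-life = ln 2 / λ = 0.6931 / 0.0891 ≈ 7.78 years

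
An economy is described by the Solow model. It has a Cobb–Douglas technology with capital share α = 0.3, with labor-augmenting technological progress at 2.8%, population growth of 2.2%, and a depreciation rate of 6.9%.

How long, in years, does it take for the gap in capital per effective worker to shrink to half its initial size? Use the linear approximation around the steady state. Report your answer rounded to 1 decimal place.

half-life ≈ 8.3 years

Near the steady state the convergence rate is λ = (1 − α)(n + g + δ).
λ = (1 − 0.3) × 0.119 = 0.7 × 0.119 = 0.0833
Half-life = ln 2 / λ = 0.6931 / 0.0833 ≈ 8.32 years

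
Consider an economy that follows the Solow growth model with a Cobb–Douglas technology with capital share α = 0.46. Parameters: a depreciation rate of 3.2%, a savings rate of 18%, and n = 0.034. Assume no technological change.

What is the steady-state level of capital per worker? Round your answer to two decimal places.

In steady state, investment equals break-even investment: s·k^α = (n + δ)·k.
Rearranging, k^(1−α) = s / (n + δ).
k^0.54 = 0.18 / (0.034 + 0.032) = 0.18 / 0.066 = 2.7273
k* = 2.7273^(1/0.54) ≈ 6.4108

k* = 6.41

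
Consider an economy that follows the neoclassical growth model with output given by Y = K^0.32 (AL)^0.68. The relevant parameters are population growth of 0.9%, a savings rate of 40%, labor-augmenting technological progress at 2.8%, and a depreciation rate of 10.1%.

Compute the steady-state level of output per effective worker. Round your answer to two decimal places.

y* = 1.65

In steady state, investment equals break-even investment: s·k^α = (n + g + δ)·k.
Rearranging, k^(1−α) = s / (n + g + δ).
k^0.68 = 0.40 / (0.009 + 0.028 + 0.101) = 0.40 / 0.138 = 2.8986
k* = 2.8986^(1/0.68) ≈ 4.7829
y* = (k*)^α = 4.7829^0.32 ≈ 1.6501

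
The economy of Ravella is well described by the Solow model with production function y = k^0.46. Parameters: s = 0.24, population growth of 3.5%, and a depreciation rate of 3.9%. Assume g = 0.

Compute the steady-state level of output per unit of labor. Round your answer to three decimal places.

In steady state, investment equals break-even investment: s·k^α = (n + δ)·k.
Dividing both sides by k: k^(1−α) = s / (n + δ).
k^0.54 = 0.24 / (0.035 + 0.039) = 0.24 / 0.074 = 3.2432
k* = 3.2432^(1/0.54) ≈ 8.8358
y* = (k*)^α = 8.8358^0.46 ≈ 2.7244

y* = 2.724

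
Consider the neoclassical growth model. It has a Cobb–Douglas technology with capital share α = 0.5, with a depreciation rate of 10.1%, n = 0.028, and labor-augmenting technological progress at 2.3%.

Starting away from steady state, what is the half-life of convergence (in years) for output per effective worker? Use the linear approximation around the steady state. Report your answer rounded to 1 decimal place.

half-life ≈ 9.1 years

Near the steady state the convergence rate is λ = (1 − α)(n + g + δ).
λ = (1 − 0.5) × 0.152 = 0.5 × 0.152 = 0.0760
Half-life = ln 2 / λ = 0.6931 / 0.0760 ≈ 9.12 years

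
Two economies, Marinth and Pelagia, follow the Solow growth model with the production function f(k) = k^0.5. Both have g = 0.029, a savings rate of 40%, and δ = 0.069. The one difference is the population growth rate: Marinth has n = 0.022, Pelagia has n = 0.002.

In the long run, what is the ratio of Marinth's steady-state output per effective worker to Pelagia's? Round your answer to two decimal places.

Steady-state y* = [s/(n + g + δ)]^(α/(1−α)), so the ratio is [ (s_M/(n + g + δ)_M) / (s_P/(n + g + δ)_P) ]^1.
s_M/(n + g + δ)_M = 0.40/0.120 = 3.3333; s_P/(n + g + δ)_P = 0.40/0.100 = 4.0000.
Ratio = (3.3333/4.0000)^1 = 0.8333^1 ≈ 0.8333

y*_M / y*_P ≈ 0.83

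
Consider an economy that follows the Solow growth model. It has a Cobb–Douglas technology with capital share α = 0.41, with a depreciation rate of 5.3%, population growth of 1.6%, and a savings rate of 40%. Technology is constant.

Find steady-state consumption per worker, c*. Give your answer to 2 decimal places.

c* = 2.03

At the steady state, Δk = 0, so s·k^α = (n + δ)·k.
Rearranging, k^(1−α) = s / (n + δ).
k^0.59 = 0.40 / (0.016 + 0.053) = 0.40 / 0.069 = 5.7971
k* = 5.7971^(1/0.59) ≈ 19.6597
y* = (k*)^α = 19.6597^0.41 ≈ 3.3913
c* = (1 − s)·y* = (1 − 0.40) × 3.3913 ≈ 2.0348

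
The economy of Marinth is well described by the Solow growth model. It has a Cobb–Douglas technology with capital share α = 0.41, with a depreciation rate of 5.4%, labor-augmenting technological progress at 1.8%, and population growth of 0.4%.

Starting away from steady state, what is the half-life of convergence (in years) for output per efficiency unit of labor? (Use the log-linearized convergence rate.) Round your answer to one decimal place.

Near the steady state the convergence rate is λ = (1 − α)(n + g + δ).
λ = (1 − 0.41) × 0.076 = 0.59 × 0.076 = 0.04484
Half-life = ln 2 / λ = 0.6931 / 0.04484 ≈ 15.46 years

half-life ≈ 15.5 years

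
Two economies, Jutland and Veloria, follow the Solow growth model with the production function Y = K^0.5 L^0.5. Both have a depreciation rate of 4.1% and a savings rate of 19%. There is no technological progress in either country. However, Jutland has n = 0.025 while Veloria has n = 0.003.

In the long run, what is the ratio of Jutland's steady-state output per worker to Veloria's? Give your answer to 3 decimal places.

Steady-state y* = [s/(n + δ)]^(α/(1−α)), so the ratio is [ (s_J/(n + δ)_J) / (s_V/(n + δ)_V) ]^1.
s_J/(n + δ)_J = 0.19/0.066 = 2.8788; s_V/(n + δ)_V = 0.19/0.044 = 4.3182.
Ratio = (2.8788/4.3182)^1 = 0.6667^1 ≈ 0.6667

y*_J / y*_V ≈ 0.667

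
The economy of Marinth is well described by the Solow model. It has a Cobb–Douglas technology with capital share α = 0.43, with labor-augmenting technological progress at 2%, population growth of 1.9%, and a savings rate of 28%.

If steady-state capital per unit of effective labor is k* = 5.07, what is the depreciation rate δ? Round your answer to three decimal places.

δ ≈ 0.072

At the steady state, Δk = 0, so s·k^α = (n + g + δ)·k.
So s / (n + g + δ) = (k*)^(1−α) = 5.07^0.57 = 2.5226.
Therefore n + g + δ = s / 2.5226 = 0.28 / 2.5226 = 0.1110, so δ = 0.1110 − 0.039 = 0.0720.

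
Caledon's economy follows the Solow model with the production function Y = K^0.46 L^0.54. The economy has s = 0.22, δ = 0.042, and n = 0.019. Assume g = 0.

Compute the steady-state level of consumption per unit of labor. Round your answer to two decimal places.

In steady state, investment equals break-even investment: s·k^α = (n + δ)·k.
Rearranging, k^(1−α) = s / (n + δ).
k^0.54 = 0.22 / (0.019 + 0.042) = 0.22 / 0.061 = 3.6066
k* = 3.6066^(1/0.54) ≈ 10.7563
y* = (k*)^α = 10.7563^0.46 ≈ 2.9824
c* = (1 − s)·y* = (1 − 0.22) × 2.9824 ≈ 2.3263

c* = 2.33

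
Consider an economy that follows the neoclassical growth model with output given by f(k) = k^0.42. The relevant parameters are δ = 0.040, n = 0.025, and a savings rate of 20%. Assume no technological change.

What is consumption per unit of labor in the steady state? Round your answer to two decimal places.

c* = 1.81

In steady state, investment equals break-even investment: s·k^α = (n + δ)·k.
Rearranging, k^(1−α) = s / (n + δ).
k^0.58 = 0.20 / (0.025 + 0.040) = 0.20 / 0.065 = 3.0769
k* = 3.0769^(1/0.58) ≈ 6.9434
y* = (k*)^α = 6.9434^0.42 ≈ 2.2566
c* = (1 − s)·y* = (1 − 0.20) × 2.2566 ≈ 1.8053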